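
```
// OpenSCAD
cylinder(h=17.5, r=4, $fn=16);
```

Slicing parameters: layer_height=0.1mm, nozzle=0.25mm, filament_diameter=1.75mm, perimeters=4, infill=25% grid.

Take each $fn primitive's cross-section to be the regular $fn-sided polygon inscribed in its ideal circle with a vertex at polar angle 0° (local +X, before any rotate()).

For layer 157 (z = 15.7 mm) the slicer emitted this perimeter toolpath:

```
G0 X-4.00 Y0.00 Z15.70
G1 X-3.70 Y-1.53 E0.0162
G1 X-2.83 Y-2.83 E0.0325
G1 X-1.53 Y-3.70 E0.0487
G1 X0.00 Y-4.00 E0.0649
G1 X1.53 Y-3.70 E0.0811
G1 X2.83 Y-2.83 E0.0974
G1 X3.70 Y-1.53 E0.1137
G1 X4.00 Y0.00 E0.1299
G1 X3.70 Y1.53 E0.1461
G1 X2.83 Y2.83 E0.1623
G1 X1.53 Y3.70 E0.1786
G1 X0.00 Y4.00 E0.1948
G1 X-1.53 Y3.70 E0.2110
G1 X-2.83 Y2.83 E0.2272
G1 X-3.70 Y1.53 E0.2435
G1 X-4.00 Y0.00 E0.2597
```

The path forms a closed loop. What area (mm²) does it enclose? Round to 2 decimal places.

Apply the shoelace formula to the sequence of (X, Y) vertices; enclosed area = 49.04 mm².

49.04 mm²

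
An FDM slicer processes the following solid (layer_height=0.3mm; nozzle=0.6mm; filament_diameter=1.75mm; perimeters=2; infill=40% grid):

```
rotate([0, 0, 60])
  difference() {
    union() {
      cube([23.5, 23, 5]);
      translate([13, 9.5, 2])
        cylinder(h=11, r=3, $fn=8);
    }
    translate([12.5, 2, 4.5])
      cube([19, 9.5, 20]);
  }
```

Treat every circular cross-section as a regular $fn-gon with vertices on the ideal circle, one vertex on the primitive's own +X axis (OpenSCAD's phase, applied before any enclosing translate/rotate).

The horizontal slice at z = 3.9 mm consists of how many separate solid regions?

At z = 3.9 mm: the cube (footprint 23.5×23) is included at this height; the r=3 cylinder at (13, 9.5) gives a regular 8-gon of circumradius 3 (constant along its height); Taking the union: the r=3 cylinder at (13, 9.5) lies entirely inside the 23.5×23 cube, so the union is just the 23.5×23 cube — 1 connected region; the cube at (12.5, 2) is absent (z outside [4.5, 24.5]); Taking the first minus the rest: none of the subtracted shapes is present at this height, so that combined region is unchanged — 1 connected region; (rotated 60° about Z; rotation is an isometry so areas/perimeters/island counts are preserved). The result has 1 disconnected region.

1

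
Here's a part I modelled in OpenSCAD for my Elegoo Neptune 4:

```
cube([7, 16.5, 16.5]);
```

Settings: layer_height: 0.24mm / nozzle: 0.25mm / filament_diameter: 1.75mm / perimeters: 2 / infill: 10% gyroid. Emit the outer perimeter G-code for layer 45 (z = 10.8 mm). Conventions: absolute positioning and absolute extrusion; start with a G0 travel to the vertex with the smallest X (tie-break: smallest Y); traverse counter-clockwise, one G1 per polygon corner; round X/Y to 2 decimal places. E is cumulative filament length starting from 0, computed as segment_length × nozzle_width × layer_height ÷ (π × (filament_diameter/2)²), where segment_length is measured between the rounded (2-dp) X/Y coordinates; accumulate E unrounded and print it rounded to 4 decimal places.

At z = 10.8 mm: the 7×16.5 cube contributes its full rectangle. The outline is a single polygon with 4 vertices. Extrusion per mm of travel: 0.25 × 0.24 / (π × 0.875²) = 0.024945. Accumulating E over each segment gives final E = 1.1724.

G0 X0.00 Y0.00 Z10.80
G1 X7.00 Y0.00 E0.1746
G1 X7.00 Y16.50 E0.5862
G1 X0.00 Y16.50 E0.7608
G1 X0.00 Y0.00 E1.1724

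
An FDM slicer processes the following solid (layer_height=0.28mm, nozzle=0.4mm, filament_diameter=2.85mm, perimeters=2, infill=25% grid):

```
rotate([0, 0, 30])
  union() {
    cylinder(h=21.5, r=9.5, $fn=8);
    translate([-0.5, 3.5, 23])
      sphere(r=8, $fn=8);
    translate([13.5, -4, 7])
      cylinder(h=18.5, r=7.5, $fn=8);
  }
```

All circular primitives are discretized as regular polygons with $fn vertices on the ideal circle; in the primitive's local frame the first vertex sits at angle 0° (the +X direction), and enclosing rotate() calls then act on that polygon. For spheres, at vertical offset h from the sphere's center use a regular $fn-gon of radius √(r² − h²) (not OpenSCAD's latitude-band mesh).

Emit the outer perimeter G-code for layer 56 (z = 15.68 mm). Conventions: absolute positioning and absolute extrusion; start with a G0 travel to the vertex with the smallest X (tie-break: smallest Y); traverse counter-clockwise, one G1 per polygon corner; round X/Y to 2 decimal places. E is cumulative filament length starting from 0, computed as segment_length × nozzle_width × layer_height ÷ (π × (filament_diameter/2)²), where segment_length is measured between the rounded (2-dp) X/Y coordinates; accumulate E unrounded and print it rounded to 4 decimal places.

G0 X-9.18 Y2.46 Z15.68
G1 X-8.23 Y-4.75 E0.1277
G1 X-2.46 Y-9.18 E0.2554
G1 X4.75 Y-8.23 E0.3831
G1 X9.18 Y-2.46 E0.5108
G1 X9.11 Y-1.93 E0.5202
G1 X11.75 Y-3.96 E0.5786
G1 X17.44 Y-3.21 E0.6794
G1 X20.94 Y1.34 E0.7802
G1 X20.19 Y7.04 E0.8811
G1 X15.63 Y10.53 E0.9819
G1 X9.94 Y9.78 E1.0827
G1 X6.88 Y5.79 E1.1710
G1 X2.46 Y9.18 E1.2688
G1 X-4.75 Y8.23 E1.3964
G1 X-9.18 Y2.46 E1.5242

At z = 15.68 mm: the r=9.5 cylinder gives a regular 8-gon of circumradius 9.5 (constant along its height); the r=8 sphere at (-0.5, 3.5) contributes a regular 8-gon of circumradius √(8²−7.32²) = 3.228; the cylinder at (13.5, -4): section is a regular 8-gon, circumradius r=7.5; Merging all regions: the regions partially overlap (shared area 40.69 mm²), so overlapping operands fuse into one piece — 1 connected region; (whole slice rotated 30° about Z — lengths, areas and connectivity unchanged). The outline is a single polygon with 15 vertices. Extrusion per mm of travel: 0.4 × 0.28 / (π × 1.425²) = 0.017557. Accumulating E over each segment gives final E = 1.5242.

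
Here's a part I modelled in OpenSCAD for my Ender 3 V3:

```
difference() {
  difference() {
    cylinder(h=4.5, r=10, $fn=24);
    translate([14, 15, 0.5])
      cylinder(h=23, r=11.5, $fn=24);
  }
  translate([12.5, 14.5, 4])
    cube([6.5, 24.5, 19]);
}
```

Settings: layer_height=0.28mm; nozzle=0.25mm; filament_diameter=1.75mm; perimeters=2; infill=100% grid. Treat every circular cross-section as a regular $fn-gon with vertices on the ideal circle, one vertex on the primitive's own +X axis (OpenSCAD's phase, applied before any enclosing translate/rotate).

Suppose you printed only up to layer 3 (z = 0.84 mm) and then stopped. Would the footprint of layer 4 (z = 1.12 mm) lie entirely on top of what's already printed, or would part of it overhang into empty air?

Compare the two slices. At z = 0.84: the r=10 cylinder contributes a regular 24-gon of circumradius 10 (area = (24/2)·10.000²·sin(360°/24) = 310.58 mm²); the r=11.5 cylinder at (14, 15) contributes a regular 24-gon of circumradius 11.5 (area = (24/2)·11.500²·sin(360°/24) = 410.75 mm²); Subtracting the remaining from the first: starting from the r=10 cylinder (310.58 mm²), the r=11.5 cylinder at (14, 15) partially overlaps it — only the 3.46 mm² overlap (of its 410.75 mm²) is removed, clipping the outline — area = 307.12 mm²; the cube at (12.5, 14.5) is absent (z outside [4, 23]); Subtracting the remaining from the first: none of the subtracted shapes is present at this height, so that combined region is unchanged — area = 307.12 mm². At z = 1.12: the r=10 cylinder contributes a regular 24-gon of circumradius 10 (area = (24/2)·10.000²·sin(360°/24) = 310.58 mm²); the cylinder at (14, 15): section is a regular 24-gon, circumradius r=11.5 (area = (24/2)·11.500²·sin(360°/24) = 410.75 mm²); After the difference (first − rest): starting from the r=10 cylinder (310.58 mm²), the r=11.5 cylinder at (14, 15) partially overlaps it — only the 3.46 mm² overlap (of its 410.75 mm²) is removed, clipping the outline — area = 307.12 mm²; the cube at (12.5, 14.5) does not reach this height (z outside [4, 23]); After the difference (first − rest): none of the subtracted shapes is present at this height, so that combined region is unchanged — area = 307.12 mm². Checking containment: the cross-section at z = 1.12 is a subset of the cross-section at z = 0.84.

entirely on top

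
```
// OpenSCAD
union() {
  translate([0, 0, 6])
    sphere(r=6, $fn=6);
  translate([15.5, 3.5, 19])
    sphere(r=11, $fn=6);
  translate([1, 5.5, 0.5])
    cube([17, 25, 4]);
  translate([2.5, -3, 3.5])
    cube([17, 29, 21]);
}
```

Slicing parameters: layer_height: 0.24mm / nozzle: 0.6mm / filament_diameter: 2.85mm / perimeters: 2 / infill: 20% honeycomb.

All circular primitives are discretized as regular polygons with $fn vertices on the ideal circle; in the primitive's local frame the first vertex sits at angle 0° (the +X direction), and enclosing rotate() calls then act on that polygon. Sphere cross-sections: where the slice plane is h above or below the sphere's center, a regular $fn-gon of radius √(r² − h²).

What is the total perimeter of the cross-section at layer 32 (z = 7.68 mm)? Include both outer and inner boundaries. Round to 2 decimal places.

107.44 mm

At z = 7.68 mm: the r=6 sphere contributes a regular 6-gon of circumradius √(6²−1.68²) = 5.760 (perimeter = 2·6·5.760·sin(180°/6) = 34.56 mm); the sphere at (15.5, 3.5) does not reach this height (|z−center|=11.320 > r=11); the cube at (1, 5.5) is not intersected at this z (z outside [0.5, 4.5]); the 17×29 cube at (2.5, -3) contributes its full rectangle (perimeter 92.00 mm); Merging all regions: the regions partially overlap (shared area 16.26 mm²), so the edge portions inside another operand are dropped and the merged outline is re-measured after clipping — boundary = 107.44 mm. Overall, the cross-section is a single solid region. Total boundary length (outer) = 107.44 mm.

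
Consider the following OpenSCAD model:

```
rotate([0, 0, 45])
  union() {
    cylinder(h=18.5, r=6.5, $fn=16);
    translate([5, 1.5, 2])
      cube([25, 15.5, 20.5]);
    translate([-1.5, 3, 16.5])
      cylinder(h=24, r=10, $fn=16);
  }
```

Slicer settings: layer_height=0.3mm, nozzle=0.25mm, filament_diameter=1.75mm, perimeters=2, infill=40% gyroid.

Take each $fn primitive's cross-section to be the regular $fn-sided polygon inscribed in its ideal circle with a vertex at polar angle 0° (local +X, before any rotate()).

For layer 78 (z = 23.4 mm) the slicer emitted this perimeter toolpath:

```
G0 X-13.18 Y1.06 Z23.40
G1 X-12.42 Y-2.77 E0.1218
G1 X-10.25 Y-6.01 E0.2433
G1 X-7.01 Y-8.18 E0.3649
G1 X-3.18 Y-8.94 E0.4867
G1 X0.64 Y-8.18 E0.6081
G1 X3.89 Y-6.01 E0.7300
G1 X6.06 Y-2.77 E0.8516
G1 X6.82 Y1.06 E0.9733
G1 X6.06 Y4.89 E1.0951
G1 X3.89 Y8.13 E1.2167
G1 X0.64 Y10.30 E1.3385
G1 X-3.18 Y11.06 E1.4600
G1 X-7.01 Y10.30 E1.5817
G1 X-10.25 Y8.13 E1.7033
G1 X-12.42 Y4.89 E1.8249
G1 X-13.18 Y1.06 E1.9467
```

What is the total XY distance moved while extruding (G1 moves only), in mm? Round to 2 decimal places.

Sum the Euclidean lengths of each G1 segment: total = 62.43 mm.

62.43 mm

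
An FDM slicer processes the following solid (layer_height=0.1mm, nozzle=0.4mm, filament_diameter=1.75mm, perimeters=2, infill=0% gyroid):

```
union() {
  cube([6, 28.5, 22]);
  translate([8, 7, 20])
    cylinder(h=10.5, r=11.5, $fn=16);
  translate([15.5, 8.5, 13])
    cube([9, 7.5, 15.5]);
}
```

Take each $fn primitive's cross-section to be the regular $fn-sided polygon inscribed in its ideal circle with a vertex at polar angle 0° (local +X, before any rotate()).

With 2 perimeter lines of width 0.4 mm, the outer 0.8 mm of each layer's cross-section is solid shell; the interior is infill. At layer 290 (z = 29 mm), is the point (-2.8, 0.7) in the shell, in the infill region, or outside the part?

outside

At z = 29 mm: the cube is not intersected at this z (z outside [0, 22]); the r=11.5 cylinder at (8, 7) gives a regular 16-gon of circumradius 11.5 (constant along its height); the cube at (15.5, 8.5) is not intersected at this z (z outside [13, 28.5]); Taking the union: only the r=11.5 cylinder at (8, 7) is present, so the union is just that shape — 1 connected region. Overall, the cross-section is a single solid region. The nearest boundary edge runs (-2.62, 2.60)→(-0.13, -1.13); distance from the point to it = 1.20 mm. The point is not inside any of the regions above, so it lies outside the cross-section (1.20 mm from the nearest boundary).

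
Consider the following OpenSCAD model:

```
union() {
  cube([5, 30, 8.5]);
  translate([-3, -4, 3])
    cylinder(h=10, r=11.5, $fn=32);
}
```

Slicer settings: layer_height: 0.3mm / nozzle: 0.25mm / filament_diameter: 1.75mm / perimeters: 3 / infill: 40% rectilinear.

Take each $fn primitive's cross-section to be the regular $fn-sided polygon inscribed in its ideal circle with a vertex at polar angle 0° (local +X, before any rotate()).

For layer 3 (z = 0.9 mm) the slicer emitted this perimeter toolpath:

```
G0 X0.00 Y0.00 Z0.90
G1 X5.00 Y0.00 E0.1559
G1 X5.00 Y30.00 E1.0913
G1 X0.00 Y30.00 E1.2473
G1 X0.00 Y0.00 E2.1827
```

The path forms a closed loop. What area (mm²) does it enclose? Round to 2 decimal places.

Apply the shoelace formula to the sequence of (X, Y) vertices; enclosed area = 150.00 mm².

150.00 mm²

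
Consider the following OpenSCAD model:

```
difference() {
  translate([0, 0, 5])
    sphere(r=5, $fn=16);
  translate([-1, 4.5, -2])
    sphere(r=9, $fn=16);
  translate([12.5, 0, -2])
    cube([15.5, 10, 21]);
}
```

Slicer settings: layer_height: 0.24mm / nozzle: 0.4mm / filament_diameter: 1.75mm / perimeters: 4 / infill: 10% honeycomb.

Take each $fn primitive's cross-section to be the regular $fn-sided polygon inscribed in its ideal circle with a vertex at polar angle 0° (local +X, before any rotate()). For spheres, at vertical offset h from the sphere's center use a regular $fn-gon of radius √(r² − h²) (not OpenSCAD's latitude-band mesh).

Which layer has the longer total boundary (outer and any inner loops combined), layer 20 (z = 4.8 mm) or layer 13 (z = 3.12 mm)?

layer 20 (z = 4.8 mm)

Layer 20 (z = 4.8): the sphere: section is a regular 16-gon, circumradius = √(r²−h²) = √(5²−0.2²) = 4.996 (perimeter = 2·16·4.996·sin(180°/16) = 31.19 mm); the r=9 sphere at (-1, 4.5) slices to a regular 16-gon of circumradius 5.896 (√(r²−h²) with h=6.8 from center) (perimeter = 2·16·5.896·sin(180°/16) = 36.81 mm); the cube at (12.5, 0) (footprint 15.5×10) is included at this height (perimeter 51.00 mm); Subtracting the remaining from the first: starting from the r=5 sphere, the r=9 sphere at (-1, 4.5) partially overlaps it — only the 42.37 mm² overlap (of its 106.42 mm²) is removed, clipping the outline; the 15.5×10 cube at (12.5, 0) misses the remaining region (no effect) — boundary = 29.29 mm. So its perimeter = 29.29 mm. Layer 13 (z = 3.12): the r=5 sphere contributes a regular 16-gon of circumradius √(5²−1.88²) = 4.633 (perimeter = 2·16·4.633·sin(180°/16) = 28.92 mm); the r=9 sphere at (-1, 4.5) slices to a regular 16-gon of circumradius 7.402 (√(r²−h²) with h=5.12 from center) (perimeter = 2·16·7.402·sin(180°/16) = 46.21 mm); the cube at (12.5, 0) is present — its section is the full 15.5×10 rectangle (perimeter 51.00 mm); After the difference (first − rest): starting from the r=5 sphere, the r=9 sphere at (-1, 4.5) partially overlaps it — only the 52.81 mm² overlap (of its 167.72 mm²) is removed, clipping the outline; the 15.5×10 cube at (12.5, 0) misses the remaining region (no effect) — boundary = 21.34 mm. So its perimeter = 21.34 mm. Layer 20 is larger (29.29 vs 21.34 mm).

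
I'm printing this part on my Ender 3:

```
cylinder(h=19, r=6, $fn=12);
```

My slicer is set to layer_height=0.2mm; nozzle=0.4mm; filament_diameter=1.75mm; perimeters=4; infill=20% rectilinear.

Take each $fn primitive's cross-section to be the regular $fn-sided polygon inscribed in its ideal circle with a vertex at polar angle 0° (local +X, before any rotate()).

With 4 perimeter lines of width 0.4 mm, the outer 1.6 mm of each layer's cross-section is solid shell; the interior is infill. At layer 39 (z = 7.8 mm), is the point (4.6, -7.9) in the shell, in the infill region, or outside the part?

At z = 7.8 mm: the r=6 cylinder gives a regular 12-gon of circumradius 6 (constant along its height). Overall, the cross-section is a single solid region. The nearest boundary edge runs (-0.00, -6.00)→(3.00, -5.20); distance from the point to it = 3.14 mm. The point is not inside any of the regions above, so it lies outside the cross-section (3.14 mm from the nearest boundary).

outside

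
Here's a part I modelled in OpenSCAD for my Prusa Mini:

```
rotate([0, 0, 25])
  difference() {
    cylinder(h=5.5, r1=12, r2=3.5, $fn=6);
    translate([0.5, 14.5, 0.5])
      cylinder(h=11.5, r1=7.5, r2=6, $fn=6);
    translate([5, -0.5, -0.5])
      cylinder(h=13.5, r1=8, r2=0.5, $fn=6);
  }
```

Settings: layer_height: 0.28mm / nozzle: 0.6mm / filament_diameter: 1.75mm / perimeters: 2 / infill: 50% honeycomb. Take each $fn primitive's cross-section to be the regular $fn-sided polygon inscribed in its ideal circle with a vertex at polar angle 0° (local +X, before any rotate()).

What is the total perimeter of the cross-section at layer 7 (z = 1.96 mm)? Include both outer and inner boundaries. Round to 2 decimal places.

At z = 1.96 mm: the cone contributes a regular 6-gon of circumradius 8.971 (interpolated between r1=12 and r2=3.5 at t=0.356) (perimeter = 2·6·8.971·sin(180°/6) = 53.83 mm); the cone at (0.5, 14.5): at t=0.127 of its height the radius interpolates to r₁+(r₂−r₁)t = 7.310, giving a regular 6-gon of that circumradius (perimeter = 2·6·7.310·sin(180°/6) = 43.86 mm); the cone at (5, -0.5) (r1=8→r2=0.5) has section circumradius 6.633 here — a regular 6-gon (perimeter = 2·6·6.633·sin(180°/6) = 39.80 mm); After the difference (first − rest): starting from the cone, the cone at (0.5, 14.5) misses the remaining region (no effect); the cone at (5, -0.5) partially overlaps it — only the 83.58 mm² overlap (of its 114.32 mm²) is removed, clipping the outline — boundary = 61.77 mm; (rotated 25° about Z; rotation is an isometry so areas/perimeters/island counts are preserved). Overall, the cross-section is a single solid region. Total boundary length (outer) = 61.77 mm.

61.77 mm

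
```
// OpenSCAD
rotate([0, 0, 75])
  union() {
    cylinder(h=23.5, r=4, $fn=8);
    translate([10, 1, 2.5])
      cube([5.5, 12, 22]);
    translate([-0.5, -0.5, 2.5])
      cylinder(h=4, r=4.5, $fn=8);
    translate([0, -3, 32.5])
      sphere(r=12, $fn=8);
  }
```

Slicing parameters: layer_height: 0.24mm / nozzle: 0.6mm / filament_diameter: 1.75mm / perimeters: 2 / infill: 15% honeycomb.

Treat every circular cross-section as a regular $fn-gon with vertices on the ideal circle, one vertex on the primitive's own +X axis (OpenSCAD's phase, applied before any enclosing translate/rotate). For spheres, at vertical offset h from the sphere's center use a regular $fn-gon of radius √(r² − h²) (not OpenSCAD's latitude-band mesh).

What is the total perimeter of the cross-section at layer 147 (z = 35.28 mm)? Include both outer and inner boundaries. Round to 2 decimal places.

At z = 35.28 mm: the cylinder is not intersected at this z (z outside [0, 23.5]); the cube at (10, 1) is not intersected at this z (z outside [2.5, 24.5]); the cylinder at (-0.5, -0.5) is not intersected at this z (z outside [2.5, 6.5]); the r=12 sphere at (0, -3) slices to a regular 8-gon of circumradius 11.674 (√(r²−h²) with h=2.78 from center) (perimeter = 2·8·11.674·sin(180°/8) = 71.48 mm); Combining (union): only the r=12 sphere at (0, -3) is present, so the union is just that shape — boundary = 71.48 mm; (rotated 75° about Z; rotation is an isometry so areas/perimeters/island counts are preserved). Overall, the cross-section is a single solid region. Total boundary length (outer) = 71.48 mm.

71.48 mm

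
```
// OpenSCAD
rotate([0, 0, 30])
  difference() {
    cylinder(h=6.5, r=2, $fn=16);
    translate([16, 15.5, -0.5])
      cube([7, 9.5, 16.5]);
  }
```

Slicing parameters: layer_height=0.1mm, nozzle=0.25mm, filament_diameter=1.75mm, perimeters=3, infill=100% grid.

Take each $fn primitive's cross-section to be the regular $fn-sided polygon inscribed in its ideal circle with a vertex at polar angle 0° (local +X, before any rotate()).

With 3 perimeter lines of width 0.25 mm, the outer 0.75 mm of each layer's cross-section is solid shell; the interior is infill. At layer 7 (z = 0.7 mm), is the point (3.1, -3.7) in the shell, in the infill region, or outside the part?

At z = 0.7 mm: the r=2 cylinder contributes a regular 16-gon of circumradius 2; the cube at (16, 15.5) (footprint 7×9.5) is included at this height; Taking the first minus the rest: starting from the r=2 cylinder, the 7×9.5 cube at (16, 15.5) misses the remaining region (no effect) — 1 connected region; (whole slice rotated 30° about Z — lengths, areas and connectivity unchanged). Overall, the cross-section is a single solid region. Undo the 30° rotation: the query point maps to (0.835, -4.754) in the un-rotated model frame. The nearest boundary edge runs (0.77, -1.85)→(-0.00, -2.00); distance from the point to it = 2.86 mm. The point is not inside any of the regions above, so it lies outside the cross-section (2.86 mm from the nearest boundary).

outside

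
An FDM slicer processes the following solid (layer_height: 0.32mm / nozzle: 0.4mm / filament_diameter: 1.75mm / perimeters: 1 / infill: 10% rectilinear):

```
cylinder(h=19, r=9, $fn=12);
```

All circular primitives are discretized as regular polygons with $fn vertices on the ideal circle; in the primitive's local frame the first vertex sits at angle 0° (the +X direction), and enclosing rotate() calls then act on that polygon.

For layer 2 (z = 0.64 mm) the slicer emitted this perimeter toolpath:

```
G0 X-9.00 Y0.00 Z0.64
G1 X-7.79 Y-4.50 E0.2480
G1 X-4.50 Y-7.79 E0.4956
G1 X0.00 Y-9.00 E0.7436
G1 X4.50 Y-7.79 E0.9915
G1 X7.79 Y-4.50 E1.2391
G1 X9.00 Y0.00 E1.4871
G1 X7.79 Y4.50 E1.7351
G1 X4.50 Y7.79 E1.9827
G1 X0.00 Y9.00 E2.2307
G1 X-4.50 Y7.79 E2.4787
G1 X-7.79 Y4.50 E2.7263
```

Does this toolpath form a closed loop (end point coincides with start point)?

Start point (G0): (-9.00, 0.00). End point (last G1): the path does not return to the start — open.

no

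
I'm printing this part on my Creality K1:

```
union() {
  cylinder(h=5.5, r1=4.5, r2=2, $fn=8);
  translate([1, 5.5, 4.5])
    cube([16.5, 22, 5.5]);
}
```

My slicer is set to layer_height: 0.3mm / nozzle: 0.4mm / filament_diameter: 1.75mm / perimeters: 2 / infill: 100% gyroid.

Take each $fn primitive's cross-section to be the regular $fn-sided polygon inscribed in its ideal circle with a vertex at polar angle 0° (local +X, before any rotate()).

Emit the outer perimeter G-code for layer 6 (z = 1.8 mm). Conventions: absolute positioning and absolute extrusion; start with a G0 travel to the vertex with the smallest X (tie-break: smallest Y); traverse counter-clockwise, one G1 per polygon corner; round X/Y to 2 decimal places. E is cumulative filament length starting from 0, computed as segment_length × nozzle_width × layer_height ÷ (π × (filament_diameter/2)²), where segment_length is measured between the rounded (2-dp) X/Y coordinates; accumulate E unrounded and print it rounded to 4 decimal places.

At z = 1.8 mm: the cone contributes a regular 8-gon of circumradius 3.682 (interpolated between r1=4.5 and r2=2 at t=0.327); the cube at (1, 5.5) is absent (z outside [4.5, 10]); Taking the union: only the cone is present, so the union is just that shape — 1 connected region. The outline is a single polygon with 8 vertices. Extrusion per mm of travel: 0.4 × 0.3 / (π × 0.875²) = 0.049890. Accumulating E over each segment gives final E = 1.1237.

G0 X-3.68 Y0.00 Z1.80
G1 X-2.60 Y-2.60 E0.1405
G1 X0.00 Y-3.68 E0.2809
G1 X2.60 Y-2.60 E0.4214
G1 X3.68 Y0.00 E0.5618
G1 X2.60 Y2.60 E0.7023
G1 X0.00 Y3.68 E0.8428
G1 X-2.60 Y2.60 E0.9832
G1 X-3.68 Y0.00 E1.1237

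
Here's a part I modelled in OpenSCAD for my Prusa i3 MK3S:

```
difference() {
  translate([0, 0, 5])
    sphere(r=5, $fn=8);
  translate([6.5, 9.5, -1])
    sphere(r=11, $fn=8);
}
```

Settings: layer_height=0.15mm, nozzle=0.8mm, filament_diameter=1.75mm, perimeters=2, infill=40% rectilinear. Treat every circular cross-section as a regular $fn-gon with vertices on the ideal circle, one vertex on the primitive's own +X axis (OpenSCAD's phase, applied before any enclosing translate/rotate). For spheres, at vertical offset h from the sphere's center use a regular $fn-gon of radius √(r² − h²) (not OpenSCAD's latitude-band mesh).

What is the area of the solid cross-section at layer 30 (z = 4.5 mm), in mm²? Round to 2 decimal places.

At z = 4.5 mm: the r=5 sphere contributes a regular 8-gon of circumradius √(5²−0.5²) = 4.975 (area = (8/2)·4.975²·sin(360°/8) = 70.00 mm²); the sphere at (6.5, 9.5): section is a regular 8-gon, circumradius = √(r²−h²) = √(11²−5.5²) = 9.526 (area = (8/2)·9.526²·sin(360°/8) = 256.68 mm²); Taking the first minus the rest: starting from the r=5 sphere (70.00 mm²), the r=11 sphere at (6.5, 9.5) partially overlaps it — only the 10.77 mm² overlap (of its 256.68 mm²) is removed, clipping the outline — area = 59.24 mm². Overall, the cross-section is a single solid region. Net area = 59.24 mm².

59.24 mm²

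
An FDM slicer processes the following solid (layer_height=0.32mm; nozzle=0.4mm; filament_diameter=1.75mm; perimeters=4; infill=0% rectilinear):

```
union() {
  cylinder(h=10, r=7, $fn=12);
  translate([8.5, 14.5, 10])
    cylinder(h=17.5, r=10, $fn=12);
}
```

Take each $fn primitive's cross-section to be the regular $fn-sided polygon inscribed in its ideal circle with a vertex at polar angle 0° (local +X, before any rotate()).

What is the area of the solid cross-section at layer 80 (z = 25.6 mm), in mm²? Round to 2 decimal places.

300.00 mm²

At z = 25.6 mm: the cylinder is absent (z outside [0, 10]); the r=10 cylinder at (8.5, 14.5) contributes a regular 12-gon of circumradius 10 (area = (12/2)·10.000²·sin(360°/12) = 300.00 mm²); Combining (union): only the r=10 cylinder at (8.5, 14.5) is present, so the union is just that shape — area = 300.00 mm². Overall, the cross-section is a single solid region. Net area = 300.00 mm².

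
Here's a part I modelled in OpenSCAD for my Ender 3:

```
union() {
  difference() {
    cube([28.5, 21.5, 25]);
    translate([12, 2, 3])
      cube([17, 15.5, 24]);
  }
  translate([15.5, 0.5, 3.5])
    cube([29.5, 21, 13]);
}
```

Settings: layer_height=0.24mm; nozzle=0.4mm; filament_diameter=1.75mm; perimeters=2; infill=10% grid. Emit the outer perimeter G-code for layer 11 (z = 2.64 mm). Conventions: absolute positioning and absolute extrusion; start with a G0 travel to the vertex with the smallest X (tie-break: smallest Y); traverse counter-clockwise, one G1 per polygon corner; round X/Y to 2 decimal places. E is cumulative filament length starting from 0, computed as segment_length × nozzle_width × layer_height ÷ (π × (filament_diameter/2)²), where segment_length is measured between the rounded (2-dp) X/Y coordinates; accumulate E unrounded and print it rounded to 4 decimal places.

At z = 2.64 mm: the cube is present — its section is the full 28.5×21.5 rectangle; the cube at (12, 2) is absent (z outside [3, 27]); Subtracting the remaining from the first: none of the subtracted shapes is present at this height, so the 28.5×21.5 cube is unchanged — 1 connected region; the cube at (15.5, 0.5) is absent (z outside [3.5, 16.5]); Taking the union: only that combined region is present, so the union is just that shape — 1 connected region. The outline is a single polygon with 4 vertices. Extrusion per mm of travel: 0.4 × 0.24 / (π × 0.875²) = 0.039912. Accumulating E over each segment gives final E = 3.9912.

G0 X0.00 Y0.00 Z2.64
G1 X28.50 Y0.00 E1.1375
G1 X28.50 Y21.50 E1.9956
G1 X0.00 Y21.50 E3.1331
G1 X0.00 Y0.00 E3.9912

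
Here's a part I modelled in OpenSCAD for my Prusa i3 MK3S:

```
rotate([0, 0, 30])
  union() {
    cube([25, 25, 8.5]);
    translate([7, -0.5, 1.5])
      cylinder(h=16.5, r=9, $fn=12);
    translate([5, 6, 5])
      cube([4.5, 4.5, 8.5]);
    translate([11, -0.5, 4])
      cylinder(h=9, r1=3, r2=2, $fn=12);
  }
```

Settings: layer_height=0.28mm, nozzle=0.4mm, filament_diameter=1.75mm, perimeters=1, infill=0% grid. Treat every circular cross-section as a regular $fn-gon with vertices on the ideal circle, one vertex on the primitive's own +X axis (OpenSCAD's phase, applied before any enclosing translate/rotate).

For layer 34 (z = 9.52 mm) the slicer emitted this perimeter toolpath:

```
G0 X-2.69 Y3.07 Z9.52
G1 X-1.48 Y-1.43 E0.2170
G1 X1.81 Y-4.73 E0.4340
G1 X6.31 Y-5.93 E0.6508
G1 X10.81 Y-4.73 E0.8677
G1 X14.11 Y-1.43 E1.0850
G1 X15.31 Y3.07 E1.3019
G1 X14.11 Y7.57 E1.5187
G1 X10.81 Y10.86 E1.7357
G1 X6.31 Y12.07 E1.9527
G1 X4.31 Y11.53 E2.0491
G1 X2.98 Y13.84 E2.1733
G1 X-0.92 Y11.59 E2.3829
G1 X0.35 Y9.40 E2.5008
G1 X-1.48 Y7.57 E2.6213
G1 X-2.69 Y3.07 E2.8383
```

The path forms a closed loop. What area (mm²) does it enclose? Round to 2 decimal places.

Apply the shoelace formula to the sequence of (X, Y) vertices; enclosed area = 253.37 mm².

253.37 mm²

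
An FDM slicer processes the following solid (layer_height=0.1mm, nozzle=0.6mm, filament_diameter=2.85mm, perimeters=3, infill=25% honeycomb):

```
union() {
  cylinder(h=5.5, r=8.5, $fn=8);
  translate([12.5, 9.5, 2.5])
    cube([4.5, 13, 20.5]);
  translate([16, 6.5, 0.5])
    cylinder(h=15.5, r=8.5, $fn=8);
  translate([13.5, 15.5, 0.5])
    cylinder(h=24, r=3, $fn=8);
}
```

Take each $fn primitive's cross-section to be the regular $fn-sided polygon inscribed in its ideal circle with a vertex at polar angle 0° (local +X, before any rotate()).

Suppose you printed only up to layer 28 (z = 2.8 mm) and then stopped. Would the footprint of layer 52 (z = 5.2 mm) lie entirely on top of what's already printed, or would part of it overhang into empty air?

entirely on top

Compare the two slices. At z = 2.8: the r=8.5 cylinder gives a regular 8-gon of circumradius 8.5 (constant along its height) (area = (8/2)·8.500²·sin(360°/8) = 204.35 mm²); the cube at (12.5, 9.5) (footprint 4.5×13) is included at this height (area 58.50 mm²); the r=8.5 cylinder at (16, 6.5) gives a regular 8-gon of circumradius 8.5 (constant along its height) (area = (8/2)·8.500²·sin(360°/8) = 204.35 mm²); the cylinder at (13.5, 15.5): section is a regular 8-gon, circumradius r=3 (area = (8/2)·3.000²·sin(360°/8) = 25.46 mm²); Merging all regions: the regions partially overlap — summed areas 492.66 mm² minus the doubly-counted overlap 40.56 mm² gives 452.10 mm² — area = 452.10 mm². At z = 5.2: the r=8.5 cylinder gives a regular 8-gon of circumradius 8.5 (constant along its height) (area = (8/2)·8.500²·sin(360°/8) = 204.35 mm²); the 4.5×13 cube at (12.5, 9.5) contributes its full rectangle (area 58.50 mm²); the r=8.5 cylinder at (16, 6.5) gives a regular 8-gon of circumradius 8.5 (constant along its height) (area = (8/2)·8.500²·sin(360°/8) = 204.35 mm²); the r=3 cylinder at (13.5, 15.5) contributes a regular 8-gon of circumradius 3 (area = (8/2)·3.000²·sin(360°/8) = 25.46 mm²); Taking the union: the regions partially overlap — summed areas 492.66 mm² minus the doubly-counted overlap 40.56 mm² gives 452.10 mm² — area = 452.10 mm². Checking containment: the cross-section at z = 5.2 is a subset of the cross-section at z = 2.8.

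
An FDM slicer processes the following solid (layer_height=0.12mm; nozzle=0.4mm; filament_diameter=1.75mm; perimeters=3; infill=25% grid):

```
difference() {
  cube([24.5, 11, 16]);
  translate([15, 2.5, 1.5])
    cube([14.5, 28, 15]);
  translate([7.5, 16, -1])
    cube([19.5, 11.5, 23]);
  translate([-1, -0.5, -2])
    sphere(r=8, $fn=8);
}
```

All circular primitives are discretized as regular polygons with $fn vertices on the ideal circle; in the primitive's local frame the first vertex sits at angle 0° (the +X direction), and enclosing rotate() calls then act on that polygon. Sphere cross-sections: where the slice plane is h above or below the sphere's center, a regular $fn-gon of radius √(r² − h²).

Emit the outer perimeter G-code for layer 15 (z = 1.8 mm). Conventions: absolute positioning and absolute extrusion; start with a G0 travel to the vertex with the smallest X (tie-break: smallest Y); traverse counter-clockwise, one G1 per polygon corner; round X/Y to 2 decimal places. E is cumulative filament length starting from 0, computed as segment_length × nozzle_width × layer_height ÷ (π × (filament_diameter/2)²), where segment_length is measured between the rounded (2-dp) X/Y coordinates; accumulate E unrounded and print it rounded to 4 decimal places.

At z = 1.8 mm: the cube (footprint 24.5×11) is included at this height; the cube at (15, 2.5) (footprint 14.5×28) is included at this height; the 19.5×11.5 cube at (7.5, 16) contributes its full rectangle; the r=8 sphere at (-1, -0.5) contributes a regular 8-gon of circumradius √(8²−3.8²) = 7.040; Subtracting the remaining from the first: starting from the 24.5×11 cube, the 14.5×28 cube at (15, 2.5) partially overlaps it — only the 80.75 mm² overlap (of its 406.00 mm²) is removed, clipping the outline; the 19.5×11.5 cube at (7.5, 16) misses the remaining region (no effect); the r=8 sphere at (-1, -0.5) partially overlaps it — only the 25.24 mm² overlap (of its 140.18 mm²) is removed, clipping the outline — 1 connected region. The outline is a single polygon with 8 vertices. Extrusion per mm of travel: 0.4 × 0.12 / (π × 0.875²) = 0.019956. Accumulating E over each segment gives final E = 1.3609.

G0 X0.00 Y6.13 Z1.80
G1 X3.98 Y4.48 E0.0860
G1 X5.83 Y0.00 E0.1827
G1 X24.50 Y0.00 E0.5553
G1 X24.50 Y2.50 E0.6052
G1 X15.00 Y2.50 E0.7948
G1 X15.00 Y11.00 E0.9644
G1 X0.00 Y11.00 E1.2637
G1 X0.00 Y6.13 E1.3609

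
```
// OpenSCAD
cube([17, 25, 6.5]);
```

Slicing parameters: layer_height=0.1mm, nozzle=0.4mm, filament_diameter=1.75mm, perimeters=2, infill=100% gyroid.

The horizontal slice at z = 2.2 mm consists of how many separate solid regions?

1

At z = 2.2 mm: the cube (footprint 17×25) is included at this height. The result has 1 disconnected region.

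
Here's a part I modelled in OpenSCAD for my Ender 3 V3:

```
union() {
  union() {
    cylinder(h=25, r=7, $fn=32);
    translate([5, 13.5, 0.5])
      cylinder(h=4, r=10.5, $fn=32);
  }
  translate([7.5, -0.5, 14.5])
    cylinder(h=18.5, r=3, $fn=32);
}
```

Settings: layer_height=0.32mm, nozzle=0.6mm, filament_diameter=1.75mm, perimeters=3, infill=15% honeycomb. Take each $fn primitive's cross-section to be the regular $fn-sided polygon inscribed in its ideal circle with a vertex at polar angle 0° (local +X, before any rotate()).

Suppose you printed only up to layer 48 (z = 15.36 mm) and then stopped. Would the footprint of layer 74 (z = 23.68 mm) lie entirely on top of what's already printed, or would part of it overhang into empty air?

Compare the two slices. At z = 15.36: the cylinder: section is a regular 32-gon, circumradius r=7 (area = (32/2)·7.000²·sin(360°/32) = 152.95 mm²); the cylinder at (5, 13.5) is absent (z outside [0.5, 4.5]); Merging all regions: only the r=7 cylinder is present, so the union is just that shape — area = 152.95 mm²; the cylinder at (7.5, -0.5): section is a regular 32-gon, circumradius r=3 (area = (32/2)·3.000²·sin(360°/32) = 28.09 mm²); Taking the union: the regions partially overlap — summed areas 181.04 mm² minus the doubly-counted overlap 9.68 mm² gives 171.36 mm² — area = 171.36 mm². At z = 23.68: the cylinder: section is a regular 32-gon, circumradius r=7 (area = (32/2)·7.000²·sin(360°/32) = 152.95 mm²); the cylinder at (5, 13.5) is absent (z outside [0.5, 4.5]); Merging all regions: only the r=7 cylinder is present, so the union is just that shape — area = 152.95 mm²; the r=3 cylinder at (7.5, -0.5) contributes a regular 32-gon of circumradius 3 (area = (32/2)·3.000²·sin(360°/32) = 28.09 mm²); Taking the union: the regions partially overlap — summed areas 181.04 mm² minus the doubly-counted overlap 9.68 mm² gives 171.36 mm² — area = 171.36 mm². Checking containment: the cross-section at z = 23.68 is a subset of the cross-section at z = 15.36.

entirely on top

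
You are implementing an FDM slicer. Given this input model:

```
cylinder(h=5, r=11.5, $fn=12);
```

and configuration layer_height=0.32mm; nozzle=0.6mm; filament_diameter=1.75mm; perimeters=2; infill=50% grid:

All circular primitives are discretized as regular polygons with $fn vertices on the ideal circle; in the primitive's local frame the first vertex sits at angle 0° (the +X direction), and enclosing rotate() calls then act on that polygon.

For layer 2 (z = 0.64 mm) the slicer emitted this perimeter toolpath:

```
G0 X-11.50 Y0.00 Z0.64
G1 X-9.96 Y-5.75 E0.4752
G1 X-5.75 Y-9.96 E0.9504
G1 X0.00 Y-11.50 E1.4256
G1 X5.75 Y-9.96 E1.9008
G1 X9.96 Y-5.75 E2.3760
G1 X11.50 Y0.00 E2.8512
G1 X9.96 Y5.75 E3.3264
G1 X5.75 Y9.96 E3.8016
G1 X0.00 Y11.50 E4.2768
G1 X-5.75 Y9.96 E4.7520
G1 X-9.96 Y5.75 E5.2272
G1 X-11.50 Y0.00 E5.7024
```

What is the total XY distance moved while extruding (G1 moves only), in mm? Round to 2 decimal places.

Sum the Euclidean lengths of each G1 segment: total = 71.44 mm.

71.44 mm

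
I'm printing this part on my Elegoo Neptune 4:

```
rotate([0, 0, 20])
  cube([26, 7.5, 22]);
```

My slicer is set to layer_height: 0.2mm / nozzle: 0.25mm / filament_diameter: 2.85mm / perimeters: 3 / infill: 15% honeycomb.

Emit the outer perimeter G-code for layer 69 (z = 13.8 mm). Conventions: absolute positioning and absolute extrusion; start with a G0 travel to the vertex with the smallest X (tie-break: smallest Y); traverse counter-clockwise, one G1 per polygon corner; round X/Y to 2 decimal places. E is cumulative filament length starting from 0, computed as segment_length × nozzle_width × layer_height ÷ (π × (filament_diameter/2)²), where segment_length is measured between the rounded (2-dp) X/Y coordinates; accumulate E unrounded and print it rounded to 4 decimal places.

At z = 13.8 mm: the cube (footprint 26×7.5) is included at this height; (rotated 20° about Z; rotation is an isometry so areas/perimeters/island counts are preserved). The outline is a single polygon with 4 vertices. Extrusion per mm of travel: 0.25 × 0.2 / (π × 1.425²) = 0.007838. Accumulating E over each segment gives final E = 0.5252.

G0 X-2.57 Y7.05 Z13.80
G1 X0.00 Y0.00 E0.0588
G1 X24.43 Y8.89 E0.2626
G1 X21.87 Y15.94 E0.3214
G1 X-2.57 Y7.05 E0.5252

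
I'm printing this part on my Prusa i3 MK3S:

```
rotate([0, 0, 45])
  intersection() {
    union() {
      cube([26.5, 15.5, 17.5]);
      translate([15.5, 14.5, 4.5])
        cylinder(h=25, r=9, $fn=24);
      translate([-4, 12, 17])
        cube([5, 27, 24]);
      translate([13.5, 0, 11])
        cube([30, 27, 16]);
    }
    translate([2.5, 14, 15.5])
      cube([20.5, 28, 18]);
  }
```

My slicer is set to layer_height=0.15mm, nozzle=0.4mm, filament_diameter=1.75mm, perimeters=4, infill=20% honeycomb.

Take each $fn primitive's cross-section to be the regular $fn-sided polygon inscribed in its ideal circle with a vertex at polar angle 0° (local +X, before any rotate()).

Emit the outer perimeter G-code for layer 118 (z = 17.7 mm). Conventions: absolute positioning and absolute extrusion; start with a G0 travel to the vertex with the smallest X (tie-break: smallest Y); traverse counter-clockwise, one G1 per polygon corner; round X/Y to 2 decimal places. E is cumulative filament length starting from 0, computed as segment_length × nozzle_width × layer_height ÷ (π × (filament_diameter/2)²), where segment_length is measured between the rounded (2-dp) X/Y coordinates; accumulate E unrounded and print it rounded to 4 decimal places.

At z = 17.7 mm: the cube does not reach this height (z outside [0, 17.5]); the cylinder at (15.5, 14.5): section is a regular 24-gon, circumradius r=9; the 5×27 cube at (-4, 12) contributes its full rectangle; the cube at (13.5, 0) is present — its section is the full 30×27 rectangle; Taking the union: the regions partially overlap (shared area 161.26 mm²), so overlapping operands fuse into one piece — 2 connected regions; the 20.5×28 cube at (2.5, 14) contributes its full rectangle; After intersecting: the 20.5×28 cube at (2.5, 14) partially overlaps that combined region; clipping to the common part keeps 172.14 mm² — 1 connected region; (whole slice rotated 45° about Z — lengths, areas and connectivity unchanged). The outline is a single polygon with 11 vertices. Extrusion per mm of travel: 0.4 × 0.15 / (π × 0.875²) = 0.024945. Accumulating E over each segment gives final E = 1.3795.

G0 X-9.55 Y28.64 Z17.70
G1 X-6.88 Y25.98 E0.0940
G1 X-7.09 Y25.71 E0.1025
G1 X-7.99 Y23.54 E0.1611
G1 X-8.29 Y21.21 E0.2198
G1 X-7.99 Y18.88 E0.2784
G1 X-7.09 Y16.71 E0.3370
G1 X-5.66 Y14.85 E0.3955
G1 X-5.26 Y14.54 E0.4081
G1 X6.36 Y26.16 E0.8180
G1 X-2.83 Y35.36 E1.1424
G1 X-9.55 Y28.64 E1.3795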